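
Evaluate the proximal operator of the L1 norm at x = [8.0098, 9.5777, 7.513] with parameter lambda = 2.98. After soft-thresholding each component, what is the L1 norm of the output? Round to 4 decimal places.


Soft-thresholding with lambda = 2.98:
prox(8.0098) = sign(8.0098)*max(|8.0098| - 2.98, 0) = 5.0298
prox(9.5777) = sign(9.5777)*max(|9.5777| - 2.98, 0) = 6.5977
prox(7.513) = sign(7.513)*max(|7.513| - 2.98, 0) = 4.533
prox(x) = [5.0298, 6.5977, 4.533]
||prox(x)||_1 = 5.0298 + 6.5977 + 4.533 = 16.1605


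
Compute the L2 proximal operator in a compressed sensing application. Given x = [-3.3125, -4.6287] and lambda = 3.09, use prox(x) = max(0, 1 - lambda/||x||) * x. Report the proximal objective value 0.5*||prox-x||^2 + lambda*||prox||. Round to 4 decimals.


Step 1: Compute ||x||.
||x|| = 5.6919
Step 2: Compute scaling factor.
scale = max(0, 1 - 3.09/5.6919) = 0.4571
Step 3: prox(x) = [-1.5142, -2.1159]
||prox(x)|| = 2.6019
Step 4: Proximal objective.
0.5*||prox-x||^2 = 4.7741
lambda*||prox|| = 8.0399
Total = 12.8139


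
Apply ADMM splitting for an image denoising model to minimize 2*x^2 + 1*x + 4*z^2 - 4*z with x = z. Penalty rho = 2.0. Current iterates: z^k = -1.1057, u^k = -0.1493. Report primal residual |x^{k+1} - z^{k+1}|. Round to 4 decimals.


ADMM iteration with rho = 2.0, z^k = -1.1057, u^k = -0.1493
Step 1: x-update.
Minimize 2*x^2 + 1*x + (2.0/2)*(x + 1.1057 - 0.1493)^2
FOC: (2*2 + 2.0)*x = -1 + 2.0*(-1.1057 + 0.1493)
x^{k+1} = -0.4855
Step 2: z-update.
Minimize 4*z^2 - 4*z + (2.0/2)*(-0.4855 - z - 0.1493)^2
FOC: (2*4 + 2.0)*z = 4 + 2.0*(-0.4855 - 0.1493)
z^{k+1} = 0.273
Step 3: u-update.
u^{k+1} = -0.1493 - 0.4855 - 0.273 = -0.9078
Step 4: Primal residual = |-0.4855 - 0.273| = 0.7585


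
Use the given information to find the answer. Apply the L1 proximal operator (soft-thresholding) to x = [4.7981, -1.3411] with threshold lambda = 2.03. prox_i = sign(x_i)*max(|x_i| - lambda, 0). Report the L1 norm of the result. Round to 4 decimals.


Soft-thresholding with lambda = 2.03:
prox(4.7981) = sign(4.7981)*max(|4.7981| - 2.03, 0) = 2.7681
prox(-1.3411) = sign(-1.3411)*max(|-1.3411| - 2.03, 0) = 0.0
prox(x) = [2.7681, 0.0]
||prox(x)||_1 = 2.7681 + 0.0 = 2.7681


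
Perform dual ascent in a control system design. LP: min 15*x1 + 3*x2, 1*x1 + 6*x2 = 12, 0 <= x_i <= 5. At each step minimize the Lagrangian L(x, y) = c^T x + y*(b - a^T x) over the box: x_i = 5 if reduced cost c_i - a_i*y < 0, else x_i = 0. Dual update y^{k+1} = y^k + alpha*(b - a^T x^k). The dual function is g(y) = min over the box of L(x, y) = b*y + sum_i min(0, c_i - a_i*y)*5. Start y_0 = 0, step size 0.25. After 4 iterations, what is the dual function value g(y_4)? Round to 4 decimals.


Dual ascent for LP: min 15*x1 + 3*x2, 1*x1 + 6*x2 = 12, 0 <= x_i <= 5
Step 1: y^k = 0.0, reduced costs: (15.0, 3.0)
  x^k = (0.0, 0.0), subgradient = b - a^T x = 12.0
  y^{k+1} = 0.0 + 0.25*12.0 = 3.0
Step 2: y^k = 3.0, reduced costs: (12.0, -15.0)
  x^k = (0.0, 5.0), subgradient = b - a^T x = -18.0
  y^{k+1} = 3.0 + 0.25*-18.0 = -1.5
Step 3: y^k = -1.5, reduced costs: (16.5, 12.0)
  x^k = (0.0, 0.0), subgradient = b - a^T x = 12.0
  y^{k+1} = -1.5 + 0.25*12.0 = 1.5
Step 4: y^k = 1.5, reduced costs: (13.5, -6.0)
  x^k = (0.0, 5.0), subgradient = b - a^T x = -18.0
  y^{k+1} = 1.5 + 0.25*-18.0 = -3.0
Dual objective at y_4 = -3.0: reduced costs (18.0, 21.0), box minimizer x = (0.0, 0.0)
g(y_4) = b*y + (c1 - a1*y)*x1 + (c2 - a2*y)*x2 = 12*(-3.0) + 18.0*0.0 + 21.0*0.0 = -36.0 + 0.0 + 0.0 = -36.0


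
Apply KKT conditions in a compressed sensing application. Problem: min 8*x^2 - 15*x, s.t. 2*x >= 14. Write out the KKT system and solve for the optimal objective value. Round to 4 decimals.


Step 1: Try lambda = 0 (constraint inactive).
x_unc = 15/(2*8) = 0.9375
Check: 2*0.9375 = 1.875 < 14 -- violated!
Step 2: Constraint must be active: 2*x = 14
x* = 14/2 = 7.0
lambda = (2*8*7.0 - 15)/2 = 48.5
Step 3: Compute optimal value.
f(x*) = 8*7.0^2 - 15*7.0 = 287.0


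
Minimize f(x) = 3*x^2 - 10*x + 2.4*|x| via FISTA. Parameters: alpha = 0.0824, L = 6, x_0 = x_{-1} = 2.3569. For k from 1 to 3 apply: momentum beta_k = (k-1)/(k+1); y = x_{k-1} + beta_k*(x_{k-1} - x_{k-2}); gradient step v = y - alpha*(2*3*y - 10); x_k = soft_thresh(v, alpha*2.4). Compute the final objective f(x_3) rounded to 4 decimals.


FISTA on f(x) = 3*x^2 - 10*x + 2.4*|x|
L = 6, alpha = 0.0824
Iteration 1: beta = 0.0, y = 2.3569 + 0.0*(2.3569 - 2.3569) = 2.3569
  grad(y) = 4.1414, v = y - alpha*grad = 2.0156
  prox(v) = soft_thresh(2.0156, 0.1978) = 1.8179
Iteration 2: beta = 0.3333, y = 1.8179 + 0.3333*(1.8179 - 2.3569) = 1.6382
  grad(y) = -0.1707, v = y - alpha*grad = 1.6523
  prox(v) = soft_thresh(1.6523, 0.1978) = 1.4545
Iteration 3: beta = 0.5, y = 1.4545 + 0.5*(1.4545 - 1.8179) = 1.2728
  grad(y) = -2.363, v = y - alpha*grad = 1.4675
  prox(v) = soft_thresh(1.4675, 0.1978) = 1.2698
f(x_3) = 3*1.2698^2 - 10*1.2698 + 2.4*|1.2698| = -4.8133


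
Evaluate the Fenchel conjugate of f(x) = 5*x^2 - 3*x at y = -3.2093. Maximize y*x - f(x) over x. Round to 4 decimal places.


f*(y) = sup_x {y*x - a*x^2 - b*x} = sup_x {(y-b)*x - a*x^2}
FOC: (y - b) - 2a*x = 0 => x* = (y - b)/(2a)
x* = (-3.2093 + 3)/(2*5) = -0.0209
f*(-3.2093) = (y-b)^2/(4a) = (-3.2093 + 3)^2/(4*5)
= 0.0438/20 = 0.0022


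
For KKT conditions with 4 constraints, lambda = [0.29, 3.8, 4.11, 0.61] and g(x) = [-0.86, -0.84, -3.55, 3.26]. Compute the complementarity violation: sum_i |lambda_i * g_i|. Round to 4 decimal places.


KKT complementary slackness check:
lambda_1 * g_1 = 0.29 * -0.86 = -0.2494
lambda_2 * g_2 = 3.8 * -0.84 = -3.192
lambda_3 * g_3 = 4.11 * -3.55 = -14.5905
lambda_4 * g_4 = 0.61 * 3.26 = 1.9886
Total violation = 0.2494 + 3.192 + 14.5905 + 1.9886 = 20.0205


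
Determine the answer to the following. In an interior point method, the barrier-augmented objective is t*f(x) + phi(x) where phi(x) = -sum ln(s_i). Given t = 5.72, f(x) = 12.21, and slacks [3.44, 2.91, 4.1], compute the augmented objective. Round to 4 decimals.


Step 1: Compute log-barrier.
ln values: [1.2355, 1.0682, 1.411]
phi = -(1.2355 + 1.0682 + 1.411) = -3.7146
Step 2: Compute augmented objective.
t*f(x) = 5.72*12.21 = 69.8412
Total = 69.8412 - 3.7146 = 66.1266


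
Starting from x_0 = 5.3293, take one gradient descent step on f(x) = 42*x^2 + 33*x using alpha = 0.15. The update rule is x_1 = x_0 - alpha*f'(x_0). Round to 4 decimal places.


We compute the gradient at x_0 and apply the update.
f'(x) = 84*x + 33
f'(5.3293) = 84*5.3293 + 33 = 480.6612
x_1 = 5.3293 - 0.15*480.6612 = -66.7699


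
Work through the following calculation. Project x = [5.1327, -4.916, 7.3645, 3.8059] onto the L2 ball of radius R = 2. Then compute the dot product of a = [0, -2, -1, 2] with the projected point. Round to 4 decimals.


Step 1: Compute ||x|| (intermediates to 6 decimals).
||x|| = sqrt(5.1327^2 + (-4.916)^2 + 7.3645^2 + 3.8059^2) = 10.919359
Step 2: Project.
Since ||x|| > R, scale = R/||x|| = 2/10.919359 = 0.183161, proj(x) = scale * x
proj(x) = [0.94011, -0.900419, 1.348889, 0.697092]
Step 3: Dot product.
a^T * proj(x) = 0*0.94011 - 2*(-0.900419) - 1*1.348889 + 2*0.697092 = 1.8461


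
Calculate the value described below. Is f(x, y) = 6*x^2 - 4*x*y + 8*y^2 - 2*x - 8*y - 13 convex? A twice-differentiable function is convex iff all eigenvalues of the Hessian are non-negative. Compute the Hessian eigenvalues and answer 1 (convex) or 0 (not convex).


The Hessian of f(x,y) = 6*x^2 - 4*x*y + 8*y^2 - 2*x - 8*y - 13 is:
H = [[12, -4], [-4, 16]]
Trace = 12 + 16 = 28
Determinant = 12*16 - (-4)^2 = 176
Discriminant = (28)^2 - 4*176 = 80.0
Eigenvalues: lambda_1 = 9.5279, lambda_2 = 18.4721
The function is convex.

1


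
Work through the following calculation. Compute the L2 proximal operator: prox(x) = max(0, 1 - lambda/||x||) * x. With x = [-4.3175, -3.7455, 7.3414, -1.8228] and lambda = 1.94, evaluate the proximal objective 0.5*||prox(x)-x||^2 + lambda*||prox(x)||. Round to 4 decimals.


Step 1: Compute ||x||.
||x|| = 9.4809
Step 2: Compute scaling factor.
scale = max(0, 1 - 1.94/9.4809) = 0.7954
Step 3: prox(x) = [-3.434, -2.9791, 5.8392, -1.4498]
||prox(x)|| = 7.5409
Step 4: Proximal objective.
0.5*||prox-x||^2 = 1.8818
lambda*||prox|| = 14.6293
Total = 16.5112


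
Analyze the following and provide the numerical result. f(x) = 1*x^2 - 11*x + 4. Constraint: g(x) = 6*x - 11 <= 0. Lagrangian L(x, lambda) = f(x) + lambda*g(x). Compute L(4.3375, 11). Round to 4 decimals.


Step 1: Evaluate f(x).
f(4.3375) = 1*4.3375^2 - 11*4.3375 + 4 = -24.8986
Step 2: Evaluate g(x).
g(4.3375) = 6*4.3375 - 11 = 15.025
Step 3: Compute Lagrangian.
L = -24.8986 + 11*15.025 = 140.3764


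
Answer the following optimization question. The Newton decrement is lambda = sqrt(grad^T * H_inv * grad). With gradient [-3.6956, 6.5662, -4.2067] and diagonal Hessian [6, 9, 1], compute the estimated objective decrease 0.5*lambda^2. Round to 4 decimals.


Step 1: H is diagonal, so H^(-1) * g = [-0.6159, 0.7296, -4.2067].
Step 2: g^T H^(-1) g = sum_i g_i^2 / H_ii
  = (-3.6956)^2/6 + (6.5662)^2/9 + (-4.2067)^2/1
  = 2.2762 + 4.7906 + 17.6963 = 24.7631
Step 3: Objective decrease = 0.5 * g^T H^(-1) g = 12.3816


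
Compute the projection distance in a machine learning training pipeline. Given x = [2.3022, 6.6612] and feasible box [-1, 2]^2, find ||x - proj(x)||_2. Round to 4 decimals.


Project each component onto [-1, 2].
clip(2.3022) = 2.0, clip(6.6612) = 2.0
Projection = [2.0, 2.0]
Squared diffs: [0.0913, 21.7268]
Distance = sqrt(21.8181) = 4.671


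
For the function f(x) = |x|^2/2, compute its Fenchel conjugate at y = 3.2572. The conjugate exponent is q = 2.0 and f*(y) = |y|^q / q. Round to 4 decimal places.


The conjugate exponent q satisfies 1/p + 1/q = 1.
p = 2, so q = 2/(2 - 1) = 2.0
|y|^q = 3.2572^2.0 = 10.6094
f*(3.2572) = 10.6094 / 2.0 = 5.3047


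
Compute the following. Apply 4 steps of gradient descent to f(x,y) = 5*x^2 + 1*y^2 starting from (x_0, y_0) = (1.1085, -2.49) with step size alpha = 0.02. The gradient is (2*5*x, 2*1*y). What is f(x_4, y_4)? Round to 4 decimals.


Gradient descent on f(x,y) = 5*x^2 + 1*y^2.
Starting point: (1.1085, -2.49), alpha = 0.02
Step 1: grad_x = 2*5*1.1085 = 11.085, grad_y = 2*1*-2.49 = -4.98
  x_1 = 1.1085 - 0.02*11.085 = 0.8868
  y_1 = -2.49 - 0.02*-4.98 = -2.3904
Step 2: grad_x = 2*5*0.8868 = 8.868, grad_y = 2*1*-2.3904 = -4.7808
  x_2 = 0.8868 - 0.02*8.868 = 0.7094
  y_2 = -2.3904 - 0.02*-4.7808 = -2.2948
Step 3: grad_x = 2*5*0.7094 = 7.0944, grad_y = 2*1*-2.2948 = -4.5896
  x_3 = 0.7094 - 0.02*7.0944 = 0.5676
  y_3 = -2.2948 - 0.02*-4.5896 = -2.203
Step 4: grad_x = 2*5*0.5676 = 5.6755, grad_y = 2*1*-2.203 = -4.406
  x_4 = 0.5676 - 0.02*5.6755 = 0.454
  y_4 = -2.203 - 0.02*-4.406 = -2.1149
f(0.454, -2.1149) = 5*0.454^2 + 1*(-2.1149)^2 = 5.5035


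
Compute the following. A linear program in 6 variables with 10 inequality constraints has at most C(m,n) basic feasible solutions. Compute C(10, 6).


Each vertex corresponds to some choice of n active constraints out of m, so the number of vertices is at most C(m, n) = m! / (n!(m-n)!).
m = 10, n = 6
Numerator: 10 * 9 * 8 * 7 * 6 * 5
Denominator: 6! = 720
C(10, 6) = 210


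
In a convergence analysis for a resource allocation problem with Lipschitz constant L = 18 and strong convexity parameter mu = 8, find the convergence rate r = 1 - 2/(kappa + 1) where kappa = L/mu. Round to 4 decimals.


Step 1: Compute the condition number.
kappa = L/mu = 18/8 = 2.25
Step 2: Compute the convergence rate.
r = 1 - 2/(kappa + 1) = 1 - 2*mu/(L + mu) = (L - mu)/(L + mu) = 10/26 = 0.3846


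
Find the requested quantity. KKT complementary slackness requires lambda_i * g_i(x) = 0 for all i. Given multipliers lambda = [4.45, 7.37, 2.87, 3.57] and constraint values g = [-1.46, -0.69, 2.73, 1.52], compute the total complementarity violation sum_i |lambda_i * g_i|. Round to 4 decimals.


KKT complementary slackness check:
lambda_1 * g_1 = 4.45 * -1.46 = -6.497
lambda_2 * g_2 = 7.37 * -0.69 = -5.0853
lambda_3 * g_3 = 2.87 * 2.73 = 7.8351
lambda_4 * g_4 = 3.57 * 1.52 = 5.4264
Total violation = 6.497 + 5.0853 + 7.8351 + 5.4264 = 24.8438


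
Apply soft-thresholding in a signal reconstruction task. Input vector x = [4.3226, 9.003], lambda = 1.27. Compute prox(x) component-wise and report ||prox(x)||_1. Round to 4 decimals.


Soft-thresholding with lambda = 1.27:
prox(4.3226) = sign(4.3226)*max(|4.3226| - 1.27, 0) = 3.0526
prox(9.003) = sign(9.003)*max(|9.003| - 1.27, 0) = 7.733
prox(x) = [3.0526, 7.733]
||prox(x)||_1 = 3.0526 + 7.733 = 10.7856


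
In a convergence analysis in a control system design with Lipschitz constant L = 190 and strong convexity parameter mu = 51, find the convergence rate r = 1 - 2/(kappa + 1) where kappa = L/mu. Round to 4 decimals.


Step 1: Compute the condition number.
kappa = L/mu = 190/51 = 3.7255
Step 2: Compute the convergence rate.
r = 1 - 2/(kappa + 1) = 1 - 2*mu/(L + mu) = (L - mu)/(L + mu) = 139/241 = 0.5768


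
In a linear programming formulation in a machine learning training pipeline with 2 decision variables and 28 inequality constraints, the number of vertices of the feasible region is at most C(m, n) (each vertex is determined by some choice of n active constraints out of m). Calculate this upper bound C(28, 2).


Each vertex corresponds to some choice of n active constraints out of m, so the number of vertices is at most C(m, n) = m! / (n!(m-n)!).
m = 28, n = 2
Numerator: 28 * 27
Denominator: 2! = 2
C(28, 2) = 378


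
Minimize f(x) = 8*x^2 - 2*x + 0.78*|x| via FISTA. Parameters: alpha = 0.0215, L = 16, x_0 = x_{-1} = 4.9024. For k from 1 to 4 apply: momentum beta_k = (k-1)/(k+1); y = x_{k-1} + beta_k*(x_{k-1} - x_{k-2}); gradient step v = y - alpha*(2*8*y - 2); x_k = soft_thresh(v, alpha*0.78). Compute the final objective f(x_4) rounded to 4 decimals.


FISTA on f(x) = 8*x^2 - 2*x + 0.78*|x|
L = 16, alpha = 0.0215
Iteration 1: beta = 0.0, y = 4.9024 + 0.0*(4.9024 - 4.9024) = 4.9024
  grad(y) = 76.4384, v = y - alpha*grad = 3.259
  prox(v) = soft_thresh(3.259, 0.0168) = 3.2422
Iteration 2: beta = 0.3333, y = 3.2422 + 0.3333*(3.2422 - 4.9024) = 2.6888
  grad(y) = 41.0209, v = y - alpha*grad = 1.8069
  prox(v) = soft_thresh(1.8069, 0.0168) = 1.7901
Iteration 3: beta = 0.5, y = 1.7901 + 0.5*(1.7901 - 3.2422) = 1.064
  grad(y) = 15.0244, v = y - alpha*grad = 0.741
  prox(v) = soft_thresh(0.741, 0.0168) = 0.7242
Iteration 4: beta = 0.6, y = 0.7242 + 0.6*(0.7242 - 1.7901) = 0.0847
  grad(y) = -0.6445, v = y - alpha*grad = 0.0986
  prox(v) = soft_thresh(0.0986, 0.0168) = 0.0818
f(x_4) = 8*0.0818^2 - 2*0.0818 + 0.78*|0.0818| = -0.0463


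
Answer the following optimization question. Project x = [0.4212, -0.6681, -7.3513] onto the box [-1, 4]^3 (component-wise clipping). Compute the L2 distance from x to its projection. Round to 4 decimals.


Project each component onto [-1, 4].
clip(0.4212) = 0.4212, clip(-0.6681) = -0.6681, clip(-7.3513) = -1.0
Projection = [0.4212, -0.6681, -1.0]
Squared diffs: [0.0, 0.0, 40.339]
Distance = sqrt(40.339) = 6.3513


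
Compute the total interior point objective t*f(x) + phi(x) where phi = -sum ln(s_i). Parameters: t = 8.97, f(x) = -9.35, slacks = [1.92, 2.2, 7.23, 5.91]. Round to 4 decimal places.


Step 1: Compute log-barrier.
ln values: [0.6523, 0.7885, 1.9782, 1.7766]
phi = -(0.6523 + 0.7885 + 1.9782 + 1.7766) = -5.1957
Step 2: Compute augmented objective.
t*f(x) = 8.97*-9.35 = -83.8695
Total = -83.8695 - 5.1957 = -89.0652


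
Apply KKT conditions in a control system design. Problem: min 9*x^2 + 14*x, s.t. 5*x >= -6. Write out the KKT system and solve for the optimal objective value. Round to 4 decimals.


Step 1: Try lambda = 0 (constraint inactive).
Stationarity: 2*9*x + 14 = 0
x* = -14/(2*9) = -7/9 = -0.7778 (rounded; the exact value -7/9 is used below)
Check constraint: 5*-0.7778 = -3.889 >= -6 -- satisfied.
Step 2: Compute optimal value.
f(x*) = 9*(-7/9)^2 + 14*(-7/9) = -5.4444


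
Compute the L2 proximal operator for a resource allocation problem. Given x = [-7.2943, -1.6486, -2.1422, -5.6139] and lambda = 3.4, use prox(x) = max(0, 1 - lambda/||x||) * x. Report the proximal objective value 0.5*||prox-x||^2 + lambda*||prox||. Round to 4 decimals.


Step 1: Compute ||x||.
||x|| = 9.5932
Step 2: Compute scaling factor.
scale = max(0, 1 - 3.4/9.5932) = 0.6456
Step 3: prox(x) = [-4.7091, -1.0643, -1.383, -3.6242]
||prox(x)|| = 6.1932
Step 4: Proximal objective.
0.5*||prox-x||^2 = 5.78
lambda*||prox|| = 21.0569
Total = 26.8369


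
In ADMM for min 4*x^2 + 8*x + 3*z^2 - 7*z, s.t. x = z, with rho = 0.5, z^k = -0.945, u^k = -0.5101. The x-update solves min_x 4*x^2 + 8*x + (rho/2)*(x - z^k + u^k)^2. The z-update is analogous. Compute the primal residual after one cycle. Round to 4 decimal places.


ADMM iteration with rho = 0.5, z^k = -0.945, u^k = -0.5101
Step 1: x-update.
Minimize 4*x^2 + 8*x + (0.5/2)*(x + 0.945 - 0.5101)^2
FOC: (2*4 + 0.5)*x = -8 + 0.5*(-0.945 + 0.5101)
x^{k+1} = -0.9668
Step 2: z-update.
Minimize 3*z^2 - 7*z + (0.5/2)*(-0.9668 - z - 0.5101)^2
FOC: (2*3 + 0.5)*z = 7 + 0.5*(-0.9668 - 0.5101)
z^{k+1} = 0.9633
Step 3: u-update.
u^{k+1} = -0.5101 - 0.9668 - 0.9633 = -2.4402
Step 4: Primal residual = |-0.9668 - 0.9633| = 1.9301


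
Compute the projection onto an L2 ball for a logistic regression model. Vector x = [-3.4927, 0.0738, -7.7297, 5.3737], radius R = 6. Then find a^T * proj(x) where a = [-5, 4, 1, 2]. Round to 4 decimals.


Step 1: Compute ||x|| (intermediates to 6 decimals).
||x|| = sqrt((-3.4927)^2 + 0.0738^2 + (-7.7297)^2 + 5.3737^2) = 10.04138
Step 2: Project.
Since ||x|| > R, scale = R/||x|| = 6/10.04138 = 0.597527, proj(x) = scale * x
proj(x) = [-2.086983, 0.044097, -4.618704, 3.210931]
Step 3: Dot product.
a^T * proj(x) = -5*(-2.086983) + 4*0.044097 + 1*(-4.618704) + 2*3.210931 = 12.4145


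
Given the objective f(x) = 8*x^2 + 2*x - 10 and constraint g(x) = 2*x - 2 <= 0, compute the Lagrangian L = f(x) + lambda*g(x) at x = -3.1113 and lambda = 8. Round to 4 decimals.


Step 1: Evaluate f(x).
f(-3.1113) = 8*(-3.1113)^2 + 2*(-3.1113) - 10 = 61.2189
Step 2: Evaluate g(x).
g(-3.1113) = 2*-3.1113 - 2 = -8.2226
Step 3: Compute Lagrangian.
L = 61.2189 + 8*-8.2226 = -4.5619


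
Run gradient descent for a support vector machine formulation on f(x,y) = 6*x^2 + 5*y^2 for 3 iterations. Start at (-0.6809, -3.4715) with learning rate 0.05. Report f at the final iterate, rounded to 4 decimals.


Gradient descent on f(x,y) = 6*x^2 + 5*y^2.
Starting point: (-0.6809, -3.4715), alpha = 0.05
Step 1: grad_x = 2*6*-0.6809 = -8.1708, grad_y = 2*5*-3.4715 = -34.715
  x_1 = -0.6809 - 0.05*-8.1708 = -0.2724
  y_1 = -3.4715 - 0.05*-34.715 = -1.7358
Step 2: grad_x = 2*6*-0.2724 = -3.2683, grad_y = 2*5*-1.7358 = -17.3575
  x_2 = -0.2724 - 0.05*-3.2683 = -0.1089
  y_2 = -1.7358 - 0.05*-17.3575 = -0.8679
Step 3: grad_x = 2*6*-0.1089 = -1.3073, grad_y = 2*5*-0.8679 = -8.6788
  x_3 = -0.1089 - 0.05*-1.3073 = -0.0436
  y_3 = -0.8679 - 0.05*-8.6788 = -0.4339
f(-0.0436, -0.4339) = 6*(-0.0436)^2 + 5*(-0.4339)^2 = 0.9529


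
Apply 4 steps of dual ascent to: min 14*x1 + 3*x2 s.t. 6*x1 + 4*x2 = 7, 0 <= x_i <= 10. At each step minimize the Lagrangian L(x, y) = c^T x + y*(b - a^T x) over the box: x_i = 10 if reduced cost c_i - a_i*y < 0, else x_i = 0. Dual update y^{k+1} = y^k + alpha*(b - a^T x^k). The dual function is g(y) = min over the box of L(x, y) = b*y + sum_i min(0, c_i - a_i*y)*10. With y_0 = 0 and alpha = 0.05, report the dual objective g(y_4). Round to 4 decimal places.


Dual ascent for LP: min 14*x1 + 3*x2, 6*x1 + 4*x2 = 7, 0 <= x_i <= 10
Step 1: y^k = 0.0, reduced costs: (14.0, 3.0)
  x^k = (0.0, 0.0), subgradient = b - a^T x = 7.0
  y^{k+1} = 0.0 + 0.05*7.0 = 0.35
Step 2: y^k = 0.35, reduced costs: (11.9, 1.6)
  x^k = (0.0, 0.0), subgradient = b - a^T x = 7.0
  y^{k+1} = 0.35 + 0.05*7.0 = 0.7
Step 3: y^k = 0.7, reduced costs: (9.8, 0.2)
  x^k = (0.0, 0.0), subgradient = b - a^T x = 7.0
  y^{k+1} = 0.7 + 0.05*7.0 = 1.05
Step 4: y^k = 1.05, reduced costs: (7.7, -1.2)
  x^k = (0.0, 10.0), subgradient = b - a^T x = -33.0
  y^{k+1} = 1.05 + 0.05*-33.0 = -0.6
Dual objective at y_4 = -0.6: reduced costs (17.6, 5.4), box minimizer x = (0.0, 0.0)
g(y_4) = b*y + (c1 - a1*y)*x1 + (c2 - a2*y)*x2 = 7*(-0.6) + 17.6*0.0 + 5.4*0.0 = -4.2 + 0.0 + 0.0 = -4.2


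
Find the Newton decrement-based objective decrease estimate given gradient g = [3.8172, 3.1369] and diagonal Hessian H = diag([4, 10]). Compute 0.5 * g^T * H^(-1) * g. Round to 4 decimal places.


Step 1: H is diagonal, so H^(-1) * g = [0.9543, 0.3137].
Step 2: g^T H^(-1) g = sum_i g_i^2 / H_ii
  = (3.8172)^2/4 + (3.1369)^2/10
  = 3.6428 + 0.984 = 4.6268
Step 3: Objective decrease = 0.5 * g^T H^(-1) g = 2.3134


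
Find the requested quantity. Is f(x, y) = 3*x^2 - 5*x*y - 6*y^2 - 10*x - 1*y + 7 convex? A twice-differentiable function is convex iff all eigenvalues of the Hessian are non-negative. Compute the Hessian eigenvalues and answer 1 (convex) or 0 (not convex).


The Hessian of f(x,y) = 3*x^2 - 5*x*y - 6*y^2 - 10*x - 1*y + 7 is:
H = [[6, -5], [-5, -12]]
Trace = 6 - 12 = -6
Determinant = 6*-12 - (-5)^2 = -97
Discriminant = (-6)^2 - 4*-97 = 424.0
Eigenvalues: lambda_1 = -13.2956, lambda_2 = 7.2956
The function is not convex.

0


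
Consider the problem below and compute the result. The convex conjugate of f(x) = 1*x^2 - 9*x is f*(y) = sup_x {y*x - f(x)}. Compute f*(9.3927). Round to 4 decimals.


f*(y) = sup_x {y*x - a*x^2 - b*x} = sup_x {(y-b)*x - a*x^2}
FOC: (y - b) - 2a*x = 0 => x* = (y - b)/(2a)
x* = (9.3927 + 9)/(2*1) = 9.1964
f*(9.3927) = (y-b)^2/(4a) = (9.3927 + 9)^2/(4*1)
= 338.2914/4 = 84.5729


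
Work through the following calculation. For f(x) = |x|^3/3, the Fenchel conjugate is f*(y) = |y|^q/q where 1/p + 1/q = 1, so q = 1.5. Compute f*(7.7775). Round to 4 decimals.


The conjugate exponent q satisfies 1/p + 1/q = 1.
p = 3, so q = 3/(3 - 1) = 1.5
|y|^q = 7.7775^1.5 = 21.69
f*(7.7775) = 21.69 / 1.5 = 14.46


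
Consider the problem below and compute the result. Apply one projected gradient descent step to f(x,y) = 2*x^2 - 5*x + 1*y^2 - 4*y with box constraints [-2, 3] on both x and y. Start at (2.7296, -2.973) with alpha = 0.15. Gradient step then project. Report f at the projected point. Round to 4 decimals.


Step 1: Compute gradient at (2.7296, -2.973).
grad_x = 2*2*2.7296 - 5 = 5.9184
grad_y = 2*1*-2.973 - 4 = -9.946
Step 2: Gradient step.
x_raw = 2.7296 - 0.15*5.9184 = 1.8418
y_raw = -2.973 - 0.15*-9.946 = -1.4811
Step 3: Project onto [-2, 3].
x_proj = clip(1.8418) = 1.8418
y_proj = clip(-1.4811) = -1.4811
Step 4: Evaluate f.
f(1.8418, -1.4811) = 5.6936


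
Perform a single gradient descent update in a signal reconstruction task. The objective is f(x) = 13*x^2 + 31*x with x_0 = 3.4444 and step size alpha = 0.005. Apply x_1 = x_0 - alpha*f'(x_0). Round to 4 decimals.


We compute the gradient at x_0 and apply the update.
f'(x) = 26*x + 31
f'(3.4444) = 26*3.4444 + 31 = 120.5544
x_1 = 3.4444 - 0.005*120.5544 = 2.8416


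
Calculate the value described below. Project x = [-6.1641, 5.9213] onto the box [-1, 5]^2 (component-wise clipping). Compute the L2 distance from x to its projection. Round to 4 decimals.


Project each component onto [-1, 5].
clip(-6.1641) = -1.0, clip(5.9213) = 5.0
Projection = [-1.0, 5.0]
Squared diffs: [26.6679, 0.8488]
Distance = sqrt(27.5167) = 5.2456


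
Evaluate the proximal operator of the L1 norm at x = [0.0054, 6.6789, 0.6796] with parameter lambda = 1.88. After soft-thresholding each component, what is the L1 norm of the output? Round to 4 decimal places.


Soft-thresholding with lambda = 1.88:
prox(0.0054) = sign(0.0054)*max(|0.0054| - 1.88, 0) = 0.0
prox(6.6789) = sign(6.6789)*max(|6.6789| - 1.88, 0) = 4.7989
prox(0.6796) = sign(0.6796)*max(|0.6796| - 1.88, 0) = 0.0
prox(x) = [0.0, 4.7989, 0.0]
||prox(x)||_1 = 0.0 + 4.7989 + 0.0 = 4.7989


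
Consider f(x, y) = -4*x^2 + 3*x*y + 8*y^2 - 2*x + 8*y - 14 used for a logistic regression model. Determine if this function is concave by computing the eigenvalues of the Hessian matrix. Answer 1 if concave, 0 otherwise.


The Hessian of f(x,y) = -4*x^2 + 3*x*y + 8*y^2 - 2*x + 8*y - 14 is:
H = [[-8, 3], [3, 16]]
Trace = -8 + 16 = 8
Determinant = -8*16 - (3)^2 = -137
Discriminant = (8)^2 - 4*-137 = 612.0
Eigenvalues: lambda_1 = -8.3693, lambda_2 = 16.3693
The function is not concave.

0


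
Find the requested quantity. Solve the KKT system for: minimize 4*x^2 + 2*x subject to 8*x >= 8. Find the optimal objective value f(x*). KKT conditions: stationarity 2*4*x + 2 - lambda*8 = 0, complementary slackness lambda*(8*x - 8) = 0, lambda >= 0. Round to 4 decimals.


Step 1: Try lambda = 0 (constraint inactive).
x_unc = -2/(2*4) = -0.25
Check: 8*-0.25 = -2.0 < 8 -- violated!
Step 2: Constraint must be active: 8*x = 8
x* = 8/8 = 1.0
lambda = (2*4*1.0 + 2)/8 = 1.25
Step 3: Compute optimal value.
f(x*) = 4*1.0^2 + 2*1.0 = 6.0


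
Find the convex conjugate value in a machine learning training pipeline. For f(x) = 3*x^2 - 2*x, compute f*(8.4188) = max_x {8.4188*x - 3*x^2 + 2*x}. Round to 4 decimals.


f*(y) = sup_x {y*x - a*x^2 - b*x} = sup_x {(y-b)*x - a*x^2}
FOC: (y - b) - 2a*x = 0 => x* = (y - b)/(2a)
x* = (8.4188 + 2)/(2*3) = 1.7365
f*(8.4188) = (y-b)^2/(4a) = (8.4188 + 2)^2/(4*3)
= 108.5514/12 = 9.0459


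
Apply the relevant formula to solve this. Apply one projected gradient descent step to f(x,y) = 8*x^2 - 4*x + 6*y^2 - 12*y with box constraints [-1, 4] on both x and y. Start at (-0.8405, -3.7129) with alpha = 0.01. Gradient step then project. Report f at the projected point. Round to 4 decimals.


Step 1: Compute gradient at (-0.8405, -3.7129).
grad_x = 2*8*-0.8405 - 4 = -17.448
grad_y = 2*6*-3.7129 - 12 = -56.5548
Step 2: Gradient step.
x_raw = -0.8405 - 0.01*-17.448 = -0.666
y_raw = -3.7129 - 0.01*-56.5548 = -3.1474
Step 3: Project onto [-1, 4].
x_proj = clip(-0.666) = -0.666
y_proj = clip(-3.1474) = -1.0
Step 4: Evaluate f.
f(-0.666, -1.0) = 24.2127


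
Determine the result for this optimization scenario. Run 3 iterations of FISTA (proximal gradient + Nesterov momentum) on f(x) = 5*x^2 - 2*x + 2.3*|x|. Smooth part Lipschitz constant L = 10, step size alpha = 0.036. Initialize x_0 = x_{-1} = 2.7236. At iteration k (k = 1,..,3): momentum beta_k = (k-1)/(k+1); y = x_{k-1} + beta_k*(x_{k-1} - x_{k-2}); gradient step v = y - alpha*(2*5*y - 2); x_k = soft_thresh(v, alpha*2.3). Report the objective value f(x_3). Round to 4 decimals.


FISTA on f(x) = 5*x^2 - 2*x + 2.3*|x|
L = 10, alpha = 0.036
Iteration 1: beta = 0.0, y = 2.7236 + 0.0*(2.7236 - 2.7236) = 2.7236
  grad(y) = 25.236, v = y - alpha*grad = 1.8151
  prox(v) = soft_thresh(1.8151, 0.0828) = 1.7323
Iteration 2: beta = 0.3333, y = 1.7323 + 0.3333*(1.7323 - 2.7236) = 1.4019
  grad(y) = 12.0187, v = y - alpha*grad = 0.9692
  prox(v) = soft_thresh(0.9692, 0.0828) = 0.8864
Iteration 3: beta = 0.5, y = 0.8864 + 0.5*(0.8864 - 1.7323) = 0.4634
  grad(y) = 2.6345, v = y - alpha*grad = 0.3686
  prox(v) = soft_thresh(0.3686, 0.0828) = 0.2858
f(x_3) = 5*0.2858^2 - 2*0.2858 + 2.3*|0.2858| = 0.4942


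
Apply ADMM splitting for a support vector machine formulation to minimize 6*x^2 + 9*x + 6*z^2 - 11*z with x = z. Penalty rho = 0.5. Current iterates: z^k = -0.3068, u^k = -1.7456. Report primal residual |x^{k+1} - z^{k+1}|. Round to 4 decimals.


ADMM iteration with rho = 0.5, z^k = -0.3068, u^k = -1.7456
Step 1: x-update.
Minimize 6*x^2 + 9*x + (0.5/2)*(x + 0.3068 - 1.7456)^2
FOC: (2*6 + 0.5)*x = -9 + 0.5*(-0.3068 + 1.7456)
x^{k+1} = -0.6624
Step 2: z-update.
Minimize 6*z^2 - 11*z + (0.5/2)*(-0.6624 - z - 1.7456)^2
FOC: (2*6 + 0.5)*z = 11 + 0.5*(-0.6624 - 1.7456)
z^{k+1} = 0.7837
Step 3: u-update.
u^{k+1} = -1.7456 - 0.6624 - 0.7837 = -3.1917
Step 4: Primal residual = |-0.6624 - 0.7837| = 1.4461


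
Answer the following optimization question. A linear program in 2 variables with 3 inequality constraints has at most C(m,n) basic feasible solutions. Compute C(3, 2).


Each vertex corresponds to some choice of n active constraints out of m, so the number of vertices is at most C(m, n) = m! / (n!(m-n)!).
m = 3, n = 2
Numerator: 3 * 2
Denominator: 2! = 2
C(3, 2) = 3


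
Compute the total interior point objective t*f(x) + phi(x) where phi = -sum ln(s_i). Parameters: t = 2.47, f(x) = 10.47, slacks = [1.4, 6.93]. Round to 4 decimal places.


Step 1: Compute log-barrier.
ln values: [0.3365, 1.9359]
phi = -(0.3365 + 1.9359) = -2.2723
Step 2: Compute augmented objective.
t*f(x) = 2.47*10.47 = 25.8609
Total = 25.8609 - 2.2723 = 23.5886


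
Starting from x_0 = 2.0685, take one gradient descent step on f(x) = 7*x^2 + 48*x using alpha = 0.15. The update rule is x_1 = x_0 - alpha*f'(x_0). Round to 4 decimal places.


We compute the gradient at x_0 and apply the update.
f'(x) = 14*x + 48
f'(2.0685) = 14*2.0685 + 48 = 76.959
x_1 = 2.0685 - 0.15*76.959 = -9.4754


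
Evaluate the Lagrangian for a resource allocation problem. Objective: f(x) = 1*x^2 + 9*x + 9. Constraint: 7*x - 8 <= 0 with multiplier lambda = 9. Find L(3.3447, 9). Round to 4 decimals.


Step 1: Evaluate f(x).
f(3.3447) = 1*3.3447^2 + 9*3.3447 + 9 = 50.2893
Step 2: Evaluate g(x).
g(3.3447) = 7*3.3447 - 8 = 15.4129
Step 3: Compute Lagrangian.
L = 50.2893 + 9*15.4129 = 189.0054


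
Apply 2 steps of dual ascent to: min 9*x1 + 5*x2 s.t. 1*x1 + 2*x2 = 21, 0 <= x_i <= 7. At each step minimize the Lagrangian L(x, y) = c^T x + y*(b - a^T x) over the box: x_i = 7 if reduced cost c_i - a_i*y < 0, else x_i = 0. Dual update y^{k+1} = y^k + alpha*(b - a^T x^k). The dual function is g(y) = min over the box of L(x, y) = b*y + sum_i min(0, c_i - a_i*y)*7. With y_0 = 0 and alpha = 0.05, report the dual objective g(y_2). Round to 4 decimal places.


Dual ascent for LP: min 9*x1 + 5*x2, 1*x1 + 2*x2 = 21, 0 <= x_i <= 7
Step 1: y^k = 0.0, reduced costs: (9.0, 5.0)
  x^k = (0.0, 0.0), subgradient = b - a^T x = 21.0
  y^{k+1} = 0.0 + 0.05*21.0 = 1.05
Step 2: y^k = 1.05, reduced costs: (7.95, 2.9)
  x^k = (0.0, 0.0), subgradient = b - a^T x = 21.0
  y^{k+1} = 1.05 + 0.05*21.0 = 2.1
Dual objective at y_2 = 2.1: reduced costs (6.9, 0.8), box minimizer x = (0.0, 0.0)
g(y_2) = b*y + (c1 - a1*y)*x1 + (c2 - a2*y)*x2 = 21*2.1 + 6.9*0.0 + 0.8*0.0 = 44.1 + 0.0 + 0.0 = 44.1


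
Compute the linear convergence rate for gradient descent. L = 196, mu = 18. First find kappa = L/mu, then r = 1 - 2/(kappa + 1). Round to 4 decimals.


Step 1: Compute the condition number.
kappa = L/mu = 196/18 = 10.8889
Step 2: Compute the convergence rate.
r = 1 - 2/(kappa + 1) = 1 - 2*mu/(L + mu) = (L - mu)/(L + mu) = 178/214 = 0.8318


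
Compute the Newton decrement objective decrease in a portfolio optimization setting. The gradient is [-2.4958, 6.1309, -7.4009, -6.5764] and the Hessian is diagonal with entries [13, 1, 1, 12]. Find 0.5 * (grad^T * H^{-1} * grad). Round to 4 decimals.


Step 1: H is diagonal, so H^(-1) * g = [-0.192, 6.1309, -7.4009, -0.548].
Step 2: g^T H^(-1) g = sum_i g_i^2 / H_ii
  = (-2.4958)^2/13 + (6.1309)^2/1 + (-7.4009)^2/1 + (-6.5764)^2/12
  = 0.4792 + 37.5879 + 54.7733 + 3.6041 = 96.4445
Step 3: Objective decrease = 0.5 * g^T H^(-1) g = 48.2222


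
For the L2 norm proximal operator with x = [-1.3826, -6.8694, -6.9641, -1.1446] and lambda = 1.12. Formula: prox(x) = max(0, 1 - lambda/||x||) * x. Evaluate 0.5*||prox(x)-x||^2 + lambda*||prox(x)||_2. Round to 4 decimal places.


Step 1: Compute ||x||.
||x|| = 9.9453
Step 2: Compute scaling factor.
scale = max(0, 1 - 1.12/9.9453) = 0.8874
Step 3: prox(x) = [-1.2269, -6.0958, -6.1798, -1.0157]
||prox(x)|| = 8.8253
Step 4: Proximal objective.
0.5*||prox-x||^2 = 0.6272
lambda*||prox|| = 9.8843
Total = 10.5115


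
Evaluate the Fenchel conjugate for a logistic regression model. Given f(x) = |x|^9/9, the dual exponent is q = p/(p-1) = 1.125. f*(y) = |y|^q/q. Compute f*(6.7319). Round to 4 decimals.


The conjugate exponent q satisfies 1/p + 1/q = 1.
p = 9, so q = 9/(9 - 1) = 1.125
|y|^q = 6.7319^1.125 = 8.5439
f*(6.7319) = 8.5439 / 1.125 = 7.5946


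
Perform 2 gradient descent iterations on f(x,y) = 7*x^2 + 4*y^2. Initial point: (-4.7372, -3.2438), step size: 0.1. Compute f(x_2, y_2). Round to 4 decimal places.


Gradient descent on f(x,y) = 7*x^2 + 4*y^2.
Starting point: (-4.7372, -3.2438), alpha = 0.1
Step 1: grad_x = 2*7*-4.7372 = -66.3208, grad_y = 2*4*-3.2438 = -25.9504
  x_1 = -4.7372 - 0.1*-66.3208 = 1.8949
  y_1 = -3.2438 - 0.1*-25.9504 = -0.6488
Step 2: grad_x = 2*7*1.8949 = 26.5283, grad_y = 2*4*-0.6488 = -5.1901
  x_2 = 1.8949 - 0.1*26.5283 = -0.758
  y_2 = -0.6488 - 0.1*-5.1901 = -0.1298
f(-0.758, -0.1298) = 7*(-0.758)^2 + 4*(-0.1298)^2 = 4.0888


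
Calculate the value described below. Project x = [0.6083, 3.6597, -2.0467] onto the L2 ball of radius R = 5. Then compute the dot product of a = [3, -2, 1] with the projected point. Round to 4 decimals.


Step 1: Compute ||x|| (intermediates to 6 decimals).
||x|| = sqrt(0.6083^2 + 3.6597^2 + (-2.0467)^2) = 4.237029
Step 2: Project.
Since ||x|| <= R, proj = x (no scaling needed).
proj(x) = [0.6083, 3.6597, -2.0467]
Step 3: Dot product.
a^T * proj(x) = 3*0.6083 - 2*3.6597 + 1*(-2.0467) = -7.5412


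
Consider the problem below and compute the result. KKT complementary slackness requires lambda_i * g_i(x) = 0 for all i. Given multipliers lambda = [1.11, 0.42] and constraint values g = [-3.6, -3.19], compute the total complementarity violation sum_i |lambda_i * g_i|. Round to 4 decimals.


KKT complementary slackness check:
lambda_1 * g_1 = 1.11 * -3.6 = -3.996
lambda_2 * g_2 = 0.42 * -3.19 = -1.3398
Total violation = 3.996 + 1.3398 = 5.3358


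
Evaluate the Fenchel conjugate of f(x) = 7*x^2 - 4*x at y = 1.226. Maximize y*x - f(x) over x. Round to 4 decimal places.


f*(y) = sup_x {y*x - a*x^2 - b*x} = sup_x {(y-b)*x - a*x^2}
FOC: (y - b) - 2a*x = 0 => x* = (y - b)/(2a)
x* = (1.226 + 4)/(2*7) = 0.3733
f*(1.226) = (y-b)^2/(4a) = (1.226 + 4)^2/(4*7)
= 27.3111/28 = 0.9754


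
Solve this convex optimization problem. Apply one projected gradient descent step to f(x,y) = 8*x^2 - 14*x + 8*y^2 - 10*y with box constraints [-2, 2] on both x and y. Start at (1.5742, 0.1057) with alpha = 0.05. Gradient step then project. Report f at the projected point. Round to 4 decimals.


Step 1: Compute gradient at (1.5742, 0.1057).
grad_x = 2*8*1.5742 - 14 = 11.1872
grad_y = 2*8*0.1057 - 10 = -8.3088
Step 2: Gradient step.
x_raw = 1.5742 - 0.05*11.1872 = 1.0148
y_raw = 0.1057 - 0.05*-8.3088 = 0.5211
Step 3: Project onto [-2, 2].
x_proj = clip(1.0148) = 1.0148
y_proj = clip(0.5211) = 0.5211
Step 4: Evaluate f.
f(1.0148, 0.5211) = -9.0073


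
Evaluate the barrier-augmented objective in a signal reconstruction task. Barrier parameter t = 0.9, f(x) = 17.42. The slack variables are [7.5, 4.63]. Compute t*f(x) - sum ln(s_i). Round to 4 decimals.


Step 1: Compute log-barrier.
ln values: [2.0149, 1.5326]
phi = -(2.0149 + 1.5326) = -3.5475
Step 2: Compute augmented objective.
t*f(x) = 0.9*17.42 = 15.678
Total = 15.678 - 3.5475 = 12.1305


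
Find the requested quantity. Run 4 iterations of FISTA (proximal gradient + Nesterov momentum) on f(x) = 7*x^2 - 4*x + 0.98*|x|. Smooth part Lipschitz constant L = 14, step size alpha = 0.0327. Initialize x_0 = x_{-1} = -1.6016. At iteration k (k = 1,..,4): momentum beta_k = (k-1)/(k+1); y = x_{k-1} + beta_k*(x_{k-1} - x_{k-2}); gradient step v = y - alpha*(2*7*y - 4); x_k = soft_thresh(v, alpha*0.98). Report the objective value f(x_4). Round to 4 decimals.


FISTA on f(x) = 7*x^2 - 4*x + 0.98*|x|
L = 14, alpha = 0.0327
Iteration 1: beta = 0.0, y = -1.6016 + 0.0*(-1.6016 + 1.6016) = -1.6016
  grad(y) = -26.4224, v = y - alpha*grad = -0.7376
  prox(v) = soft_thresh(-0.7376, 0.032) = -0.7055
Iteration 2: beta = 0.3333, y = -0.7055 + 0.3333*(-0.7055 + 1.6016) = -0.4069
  grad(y) = -9.696, v = y - alpha*grad = -0.0898
  prox(v) = soft_thresh(-0.0898, 0.032) = -0.0578
Iteration 3: beta = 0.5, y = -0.0578 + 0.5*(-0.0578 + 0.7055) = 0.2661
  grad(y) = -0.274, v = y - alpha*grad = 0.2751
  prox(v) = soft_thresh(0.2751, 0.032) = 0.2431
Iteration 4: beta = 0.6, y = 0.2431 + 0.6*(0.2431 + 0.0578) = 0.4235
  grad(y) = 1.9296, v = y - alpha*grad = 0.3604
  prox(v) = soft_thresh(0.3604, 0.032) = 0.3284
f(x_4) = 7*0.3284^2 - 4*0.3284 + 0.98*|0.3284| = -0.2368


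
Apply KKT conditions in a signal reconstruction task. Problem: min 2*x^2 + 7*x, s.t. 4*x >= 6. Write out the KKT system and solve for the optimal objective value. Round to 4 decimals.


Step 1: Try lambda = 0 (constraint inactive).
x_unc = -7/(2*2) = -1.75
Check: 4*-1.75 = -7.0 < 6 -- violated!
Step 2: Constraint must be active: 4*x = 6
x* = 6/4 = 1.5
lambda = (2*2*1.5 + 7)/4 = 3.25
Step 3: Compute optimal value.
f(x*) = 2*1.5^2 + 7*1.5 = 15.0


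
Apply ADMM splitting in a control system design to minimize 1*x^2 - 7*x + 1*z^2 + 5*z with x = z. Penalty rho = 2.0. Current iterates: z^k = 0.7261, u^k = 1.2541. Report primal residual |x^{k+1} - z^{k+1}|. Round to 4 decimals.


ADMM iteration with rho = 2.0, z^k = 0.7261, u^k = 1.2541
Step 1: x-update.
Minimize 1*x^2 - 7*x + (2.0/2)*(x - 0.7261 + 1.2541)^2
FOC: (2*1 + 2.0)*x = 7 + 2.0*(0.7261 - 1.2541)
x^{k+1} = 1.486
Step 2: z-update.
Minimize 1*z^2 + 5*z + (2.0/2)*(1.486 - z + 1.2541)^2
FOC: (2*1 + 2.0)*z = -5 + 2.0*(1.486 + 1.2541)
z^{k+1} = 0.1201
Step 3: u-update.
u^{k+1} = 1.2541 + 1.486 - 0.1201 = 2.6201
Step 4: Primal residual = |1.486 - 0.1201| = 1.366


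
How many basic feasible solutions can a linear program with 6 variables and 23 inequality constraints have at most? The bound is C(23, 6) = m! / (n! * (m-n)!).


Each vertex corresponds to some choice of n active constraints out of m, so the number of vertices is at most C(m, n) = m! / (n!(m-n)!).
m = 23, n = 6
Numerator: 23 * 22 * 21 * 20 * 19 * 18
Denominator: 6! = 720
C(23, 6) = 100947


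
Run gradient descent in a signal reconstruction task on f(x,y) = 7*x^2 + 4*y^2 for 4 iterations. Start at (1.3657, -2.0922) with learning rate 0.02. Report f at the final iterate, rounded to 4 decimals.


Gradient descent on f(x,y) = 7*x^2 + 4*y^2.
Starting point: (1.3657, -2.0922), alpha = 0.02
Step 1: grad_x = 2*7*1.3657 = 19.1198, grad_y = 2*4*-2.0922 = -16.7376
  x_1 = 1.3657 - 0.02*19.1198 = 0.9833
  y_1 = -2.0922 - 0.02*-16.7376 = -1.7574
Step 2: grad_x = 2*7*0.9833 = 13.7663, grad_y = 2*4*-1.7574 = -14.0596
  x_2 = 0.9833 - 0.02*13.7663 = 0.708
  y_2 = -1.7574 - 0.02*-14.0596 = -1.4763
Step 3: grad_x = 2*7*0.708 = 9.9117, grad_y = 2*4*-1.4763 = -11.8101
  x_3 = 0.708 - 0.02*9.9117 = 0.5097
  y_3 = -1.4763 - 0.02*-11.8101 = -1.2401
Step 4: grad_x = 2*7*0.5097 = 7.1364, grad_y = 2*4*-1.2401 = -9.9204
  x_4 = 0.5097 - 0.02*7.1364 = 0.367
  y_4 = -1.2401 - 0.02*-9.9204 = -1.0416
f(0.367, -1.0416) = 7*0.367^2 + 4*(-1.0416)^2 = 5.283


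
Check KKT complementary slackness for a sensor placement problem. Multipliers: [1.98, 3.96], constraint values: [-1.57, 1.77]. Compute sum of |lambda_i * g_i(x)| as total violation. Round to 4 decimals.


KKT complementary slackness check:
lambda_1 * g_1 = 1.98 * -1.57 = -3.1086
lambda_2 * g_2 = 3.96 * 1.77 = 7.0092
Total violation = 3.1086 + 7.0092 = 10.1178


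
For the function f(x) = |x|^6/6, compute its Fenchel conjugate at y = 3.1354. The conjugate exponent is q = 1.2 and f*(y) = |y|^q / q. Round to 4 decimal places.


The conjugate exponent q satisfies 1/p + 1/q = 1.
p = 6, so q = 6/(6 - 1) = 1.2
|y|^q = 3.1354^1.2 = 3.9405
f*(3.1354) = 3.9405 / 1.2 = 3.2838


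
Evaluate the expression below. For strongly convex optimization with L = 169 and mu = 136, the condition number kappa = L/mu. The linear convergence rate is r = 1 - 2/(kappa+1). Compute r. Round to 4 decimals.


Step 1: Compute the condition number.
kappa = L/mu = 169/136 = 1.2426
Step 2: Compute the convergence rate.
r = 1 - 2/(kappa + 1) = 1 - 2*mu/(L + mu) = (L - mu)/(L + mu) = 33/305 = 0.1082


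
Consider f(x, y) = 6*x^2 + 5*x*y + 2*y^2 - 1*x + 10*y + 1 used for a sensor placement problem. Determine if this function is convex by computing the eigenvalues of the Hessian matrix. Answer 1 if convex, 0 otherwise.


The Hessian of f(x,y) = 6*x^2 + 5*x*y + 2*y^2 - 1*x + 10*y + 1 is:
H = [[12, 5], [5, 4]]
Trace = 12 + 4 = 16
Determinant = 12*4 - (5)^2 = 23
Discriminant = (16)^2 - 4*23 = 164.0
Eigenvalues: lambda_1 = 1.5969, lambda_2 = 14.4031
The function is convex.

1
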